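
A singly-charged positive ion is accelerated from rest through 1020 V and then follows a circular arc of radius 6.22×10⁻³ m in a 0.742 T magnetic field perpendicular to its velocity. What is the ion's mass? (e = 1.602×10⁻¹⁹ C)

Combine |q|V = ½mv² and r = mv/(|q|B): eliminate v to get m = qB²r²/(2V).
m = (1.602×10⁻¹⁹)(0.742)²(6.22×10⁻³)²/(2·1020) ≈ 1.67×10⁻²⁷ kg.

m ≈ 1.67×10⁻²⁷ kg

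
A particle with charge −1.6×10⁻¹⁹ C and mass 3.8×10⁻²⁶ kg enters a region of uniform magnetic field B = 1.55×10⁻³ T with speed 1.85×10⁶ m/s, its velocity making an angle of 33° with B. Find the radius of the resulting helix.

r ≈ 154 m

v⊥ = v sinθ = 1.85×10⁶·sin33° ≈ 1.008×10⁶ m/s.
r = m v⊥/(|q|B) = (3.8×10⁻²⁶)(1.008×10⁶)/((1.6×10⁻¹⁹)(1.55×10⁻³)) ≈ 154 m.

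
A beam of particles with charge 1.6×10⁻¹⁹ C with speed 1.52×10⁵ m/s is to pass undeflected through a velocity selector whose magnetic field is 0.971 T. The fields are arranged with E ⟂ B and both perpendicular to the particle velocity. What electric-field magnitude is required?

E = 1.48×10⁵ V/m

For straight-line motion qE = qvB, so E = vB.
E = 1.52×10⁵ × 0.971 = 1.48×10⁵ V/m.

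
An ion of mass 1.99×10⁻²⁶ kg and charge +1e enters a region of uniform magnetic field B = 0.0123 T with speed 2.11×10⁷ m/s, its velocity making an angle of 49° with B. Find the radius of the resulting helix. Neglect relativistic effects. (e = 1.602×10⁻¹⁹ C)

v⊥ = v sinθ = 2.11×10⁷·sin49° ≈ 1.592×10⁷ m/s.
r = m v⊥/(|q|B) = (1.99×10⁻²⁶)(1.592×10⁷)/((1.602×10⁻¹⁹)(0.0123)) ≈ 161 m.

r ≈ 161 m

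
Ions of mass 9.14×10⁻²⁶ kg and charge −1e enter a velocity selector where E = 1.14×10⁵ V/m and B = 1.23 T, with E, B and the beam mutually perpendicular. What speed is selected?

Straight-line motion ⇒ electric and magnetic forces cancel, so E = vB.
v = E/B = 1.14×10⁵/1.23 = 9.27×10⁴ m/s.

v = 9.27×10⁴ m/s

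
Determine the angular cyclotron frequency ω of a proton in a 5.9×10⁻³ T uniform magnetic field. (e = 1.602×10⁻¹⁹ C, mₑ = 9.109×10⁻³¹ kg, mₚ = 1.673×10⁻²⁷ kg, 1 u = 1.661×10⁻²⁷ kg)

ω ≈ 5.6×10⁵ rad/s

ω = |q|B/m.
ω = (1.602×10⁻¹⁹)(5.9×10⁻³)/1.673×10⁻²⁷ ≈ 5.6×10⁵ rad/s.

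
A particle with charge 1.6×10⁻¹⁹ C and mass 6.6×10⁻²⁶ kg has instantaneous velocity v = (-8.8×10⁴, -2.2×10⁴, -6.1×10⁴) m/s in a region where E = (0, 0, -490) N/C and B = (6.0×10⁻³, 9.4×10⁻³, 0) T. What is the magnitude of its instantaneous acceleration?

|a| ≈ 3.31×10⁹ m/s²

v×B = (573, -366, -695) N/C.
E + v×B = (573, -366, -1190) N/C.
F = q(E + v×B) = (1.6×10⁻¹⁹ C)·(573, -366, -1190) = (9.17×10⁻¹⁷, -5.86×10⁻¹⁷, -1.90×10⁻¹⁶) N.
|a| = |F|/m = 2.186×10⁻¹⁶/6.6×10⁻²⁶ ≈ 3.31×10⁹ m/s².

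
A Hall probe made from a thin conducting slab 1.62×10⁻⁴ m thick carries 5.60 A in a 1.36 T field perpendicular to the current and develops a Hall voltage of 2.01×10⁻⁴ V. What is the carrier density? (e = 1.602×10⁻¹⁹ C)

From V_H = IB/(n e t), n = IB/(V_H e t).
n = (5.60)(1.36)/((2.01×10⁻⁴)(1.602×10⁻¹⁹)(1.62×10⁻⁴)) ≈ 1.46×10²⁷ m⁻³.

n ≈ 1.46×10²⁷ m⁻³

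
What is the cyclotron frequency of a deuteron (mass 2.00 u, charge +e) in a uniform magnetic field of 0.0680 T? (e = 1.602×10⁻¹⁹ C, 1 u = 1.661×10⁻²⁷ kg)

f = |q|B/(2πm).
f = (1.602×10⁻¹⁹)(0.0680)/(2π·3.322×10⁻²⁷) ≈ 5.22×10⁵ Hz.

f ≈ 5.22×10⁵ Hz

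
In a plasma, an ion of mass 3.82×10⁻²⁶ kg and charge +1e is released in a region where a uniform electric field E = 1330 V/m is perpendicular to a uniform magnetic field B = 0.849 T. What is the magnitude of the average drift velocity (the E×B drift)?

v_d ≈ 1570 m/s

The E×B drift speed is v_d = E/B.
v_d = 1330/0.849 = 1570 m/s.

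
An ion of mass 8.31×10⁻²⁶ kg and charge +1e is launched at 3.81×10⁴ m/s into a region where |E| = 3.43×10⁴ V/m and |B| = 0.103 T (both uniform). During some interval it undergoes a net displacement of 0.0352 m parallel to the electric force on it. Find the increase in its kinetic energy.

The magnetic force is always ⟂ v and does no work; only the electric force changes KE.
ΔKE = F_E · d = |q|E d = (1.602×10⁻¹⁹)(3.43×10⁴)(0.0352) ≈ 1.93×10⁻¹⁶ J.

ΔKE ≈ 1.93×10⁻¹⁶ J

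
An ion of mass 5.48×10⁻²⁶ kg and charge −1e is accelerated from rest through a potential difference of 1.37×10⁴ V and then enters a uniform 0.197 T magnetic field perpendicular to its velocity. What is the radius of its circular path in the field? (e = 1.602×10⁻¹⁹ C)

r ≈ 0.491 m

Acceleration: |q|V = ½mv² ⇒ v = √(2|q|V/m) = √(2·1.602×10⁻¹⁹·1.37×10⁴/5.48×10⁻²⁶) ≈ 2.830×10⁵ m/s.
In the field: r = mv/(|q|B) = (5.48×10⁻²⁶)(2.830×10⁵)/((1.602×10⁻¹⁹)(0.197)) ≈ 0.491 m.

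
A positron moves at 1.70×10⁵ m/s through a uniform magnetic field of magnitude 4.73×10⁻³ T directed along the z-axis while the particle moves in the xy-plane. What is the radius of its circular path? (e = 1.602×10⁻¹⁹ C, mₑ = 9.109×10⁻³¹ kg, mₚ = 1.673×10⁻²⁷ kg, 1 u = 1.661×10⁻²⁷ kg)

r ≈ 2.04×10⁻⁴ m

The magnetic force provides the centripetal force: |q|vB = mv²/r.
r = mv/(|q|B) = (9.109×10⁻³¹)(1.70×10⁵)/((1.602×10⁻¹⁹)(4.73×10⁻³)) ≈ 2.04×10⁻⁴ m.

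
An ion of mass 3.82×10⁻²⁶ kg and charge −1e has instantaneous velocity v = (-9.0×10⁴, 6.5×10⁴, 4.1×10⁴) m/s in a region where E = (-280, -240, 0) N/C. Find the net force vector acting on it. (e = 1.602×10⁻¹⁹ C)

F ≈ (4.49×10⁻¹⁷, 3.84×10⁻¹⁷, 0) N

Only an electric field acts, so F = qE = (−1.602×10⁻¹⁹ C)·(-280, -240, 0) = (4.49×10⁻¹⁷, 3.84×10⁻¹⁷, 0) N.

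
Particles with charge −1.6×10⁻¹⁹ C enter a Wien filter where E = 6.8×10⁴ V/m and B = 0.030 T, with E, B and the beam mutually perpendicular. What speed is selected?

v = 2.3×10⁶ m/s

Straight-line motion ⇒ electric and magnetic forces cancel, so E = vB.
v = E/B = 6.8×10⁴/0.030 = 2.3×10⁶ m/s.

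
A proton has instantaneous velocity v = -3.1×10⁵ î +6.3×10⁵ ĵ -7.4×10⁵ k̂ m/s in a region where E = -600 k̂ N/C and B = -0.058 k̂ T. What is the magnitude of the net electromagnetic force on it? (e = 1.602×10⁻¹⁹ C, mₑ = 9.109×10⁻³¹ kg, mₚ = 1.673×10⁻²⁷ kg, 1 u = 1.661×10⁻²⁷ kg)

|F| ≈ 6.52×10⁻¹⁵ N

v×B = (-3.65×10⁴, -1.80×10⁴, 0) N/C.
E + v×B = (-3.65×10⁴, -1.80×10⁴, -600) N/C.
F = q(E + v×B) = (1.602×10⁻¹⁹ C)·(-3.65×10⁴, -1.80×10⁴, -600) = (-5.85×10⁻¹⁵, -2.88×10⁻¹⁵, -9.61×10⁻¹⁷) N.
|F| = 6.52×10⁻¹⁵ N.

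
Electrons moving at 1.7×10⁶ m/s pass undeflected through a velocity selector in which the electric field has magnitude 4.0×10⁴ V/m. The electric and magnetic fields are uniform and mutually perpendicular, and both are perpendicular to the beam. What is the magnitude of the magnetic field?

B = 0.024 T

Balance of forces in the selector: qE = qvB ⇒ B = E/v.
B = 4.0×10⁴/1.7×10⁶ = 0.024 T.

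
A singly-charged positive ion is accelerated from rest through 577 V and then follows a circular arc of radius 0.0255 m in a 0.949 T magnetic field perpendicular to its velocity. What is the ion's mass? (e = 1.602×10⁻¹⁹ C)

Combine |q|V = ½mv² and r = mv/(|q|B): eliminate v to get m = qB²r²/(2V).
m = (1.602×10⁻¹⁹)(0.949)²(0.0255)²/(2·577) ≈ 8.13×10⁻²⁶ kg.

m ≈ 8.13×10⁻²⁶ kg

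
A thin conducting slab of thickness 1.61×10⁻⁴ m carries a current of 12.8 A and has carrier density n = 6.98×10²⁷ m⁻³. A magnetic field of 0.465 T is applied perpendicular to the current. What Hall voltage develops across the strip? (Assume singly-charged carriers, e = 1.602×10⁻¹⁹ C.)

V_H = IB/(n e t).
V_H = (12.8)(0.465)/((6.98×10²⁷)(1.602×10⁻¹⁹)(1.61×10⁻⁴)) ≈ 3.31×10⁻⁵ V.

V_H ≈ 3.31×10⁻⁵ V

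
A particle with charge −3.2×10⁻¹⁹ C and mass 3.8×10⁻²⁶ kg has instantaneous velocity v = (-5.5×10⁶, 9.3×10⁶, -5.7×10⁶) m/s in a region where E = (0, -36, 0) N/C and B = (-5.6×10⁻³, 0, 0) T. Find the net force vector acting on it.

F ≈ (0, -1.02×10⁻¹⁴, -1.67×10⁻¹⁴) N

v×B = (0, 3.19×10⁴, 5.21×10⁴) N/C.
E + v×B = (0, 3.19×10⁴, 5.21×10⁴) N/C.
F = q(E + v×B) = (−3.2×10⁻¹⁹ C)·(0, 3.19×10⁴, 5.21×10⁴) = (0, -1.02×10⁻¹⁴, -1.67×10⁻¹⁴) N.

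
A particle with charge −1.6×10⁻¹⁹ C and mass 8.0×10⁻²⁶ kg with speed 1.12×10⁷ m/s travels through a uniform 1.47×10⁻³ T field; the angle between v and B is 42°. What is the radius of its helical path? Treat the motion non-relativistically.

v⊥ = v sinθ = 1.12×10⁷·sin42° ≈ 7.494×10⁶ m/s.
r = m v⊥/(|q|B) = (8.0×10⁻²⁶)(7.494×10⁶)/((1.6×10⁻¹⁹)(1.47×10⁻³)) ≈ 2550 m.

r ≈ 2550 m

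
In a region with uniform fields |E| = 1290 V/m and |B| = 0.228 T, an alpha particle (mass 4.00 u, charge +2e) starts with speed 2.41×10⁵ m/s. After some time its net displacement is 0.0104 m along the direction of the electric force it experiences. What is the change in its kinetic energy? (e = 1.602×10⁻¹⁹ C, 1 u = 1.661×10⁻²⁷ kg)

ΔKE ≈ 4.30×10⁻¹⁸ J

The magnetic force is always ⟂ v and does no work; only the electric force changes KE.
ΔKE = F_E · d = |q|E d = (3.204×10⁻¹⁹)(1290)(0.0104) ≈ 4.30×10⁻¹⁸ J.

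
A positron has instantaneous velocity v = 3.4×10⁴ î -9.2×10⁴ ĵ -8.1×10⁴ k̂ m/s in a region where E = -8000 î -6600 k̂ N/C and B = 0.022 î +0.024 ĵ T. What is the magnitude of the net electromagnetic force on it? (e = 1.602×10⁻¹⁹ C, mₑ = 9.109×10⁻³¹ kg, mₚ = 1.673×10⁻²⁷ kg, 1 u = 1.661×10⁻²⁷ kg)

|F| ≈ 1.18×10⁻¹⁵ N

v×B = (1940, -1780, 2840) N/C.
E + v×B = (-6060, -1780, -3760) N/C.
F = q(E + v×B) = (1.602×10⁻¹⁹ C)·(-6060, -1780, -3760) = (-9.70×10⁻¹⁶, -2.85×10⁻¹⁶, -6.02×10⁻¹⁶) N.
|F| = 1.18×10⁻¹⁵ N.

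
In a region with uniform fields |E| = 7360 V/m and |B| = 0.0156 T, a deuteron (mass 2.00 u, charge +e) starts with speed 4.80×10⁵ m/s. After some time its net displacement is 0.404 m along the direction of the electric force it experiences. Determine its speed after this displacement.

B does no work; ΔKE = |q|E d.
½mv_f² = ½mv₀² + |q|Ed = ½(3.322×10⁻²⁷)(4.80×10⁵)² + (1.602×10⁻¹⁹)(7360)(0.404) ≈ 3.827×10⁻¹⁶ J + 4.763×10⁻¹⁶ J ≈ 8.590×10⁻¹⁶ J.
v_f = √(2·8.590×10⁻¹⁶/3.322×10⁻²⁷) ≈ 7.19×10⁵ m/s.

v_f ≈ 7.19×10⁵ m/s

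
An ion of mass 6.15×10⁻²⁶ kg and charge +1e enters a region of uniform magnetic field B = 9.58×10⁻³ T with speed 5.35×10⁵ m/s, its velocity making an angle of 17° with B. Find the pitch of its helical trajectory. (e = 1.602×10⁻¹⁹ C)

v∥ = v cosθ = 5.35×10⁵·cos17° ≈ 5.116×10⁵ m/s.
T = 2πm/(|q|B) = 2π(6.15×10⁻²⁶)/((1.602×10⁻¹⁹)(9.58×10⁻³)) ≈ 2.518×10⁻⁴ s.
pitch = v∥ T = (5.116×10⁵)(2.518×10⁻⁴) ≈ 129 m.

p ≈ 129 m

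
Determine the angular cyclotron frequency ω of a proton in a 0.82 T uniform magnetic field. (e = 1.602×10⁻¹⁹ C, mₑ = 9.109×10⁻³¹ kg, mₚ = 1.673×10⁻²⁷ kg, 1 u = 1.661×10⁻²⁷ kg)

ω ≈ 7.9×10⁷ rad/s

ω = |q|B/m.
ω = (1.602×10⁻¹⁹)(0.82)/1.673×10⁻²⁷ ≈ 7.9×10⁷ rad/s.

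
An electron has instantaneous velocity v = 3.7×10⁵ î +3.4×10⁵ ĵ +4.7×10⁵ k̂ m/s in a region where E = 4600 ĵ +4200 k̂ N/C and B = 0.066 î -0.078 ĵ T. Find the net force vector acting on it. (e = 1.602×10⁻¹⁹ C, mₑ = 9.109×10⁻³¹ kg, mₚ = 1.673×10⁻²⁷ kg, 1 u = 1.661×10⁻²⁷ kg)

v×B = (3.67×10⁴, 3.10×10⁴, -5.13×10⁴) N/C.
E + v×B = (3.67×10⁴, 3.56×10⁴, -4.71×10⁴) N/C.
F = q(E + v×B) = (−1.602×10⁻¹⁹ C)·(3.67×10⁴, 3.56×10⁴, -4.71×10⁴) = (-5.87×10⁻¹⁵, -5.71×10⁻¹⁵, 7.55×10⁻¹⁵) N.

F ≈ (-5.87×10⁻¹⁵, -5.71×10⁻¹⁵, 7.55×10⁻¹⁵) N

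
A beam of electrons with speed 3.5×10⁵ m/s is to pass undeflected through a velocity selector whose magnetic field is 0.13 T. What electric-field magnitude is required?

E = 4.6×10⁴ V/m

For straight-line motion qE = qvB, so E = vB.
E = 3.5×10⁵ × 0.13 = 4.6×10⁴ V/m.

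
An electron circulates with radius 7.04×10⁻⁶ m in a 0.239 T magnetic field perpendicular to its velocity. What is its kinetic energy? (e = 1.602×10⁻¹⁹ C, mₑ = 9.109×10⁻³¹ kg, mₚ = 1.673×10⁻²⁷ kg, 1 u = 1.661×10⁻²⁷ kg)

KE ≈ 3.99×10⁻²⁰ J

v = |q|Br/m, then KE = ½mv² = (qBr)²/(2m).
v = (1.602×10⁻¹⁹)(0.239)(7.04×10⁻⁶)/9.109×10⁻³¹ ≈ 2.959×10⁵ m/s.
KE = ½(9.109×10⁻³¹)(2.959×10⁵)² ≈ 3.99×10⁻²⁰ J.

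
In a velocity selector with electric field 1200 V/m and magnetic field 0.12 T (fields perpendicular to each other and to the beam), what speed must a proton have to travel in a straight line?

Straight-line motion ⇒ electric and magnetic forces cancel, so E = vB.
v = E/B = 1200/0.12 = 1.0×10⁴ m/s.

v = 1.0×10⁴ m/s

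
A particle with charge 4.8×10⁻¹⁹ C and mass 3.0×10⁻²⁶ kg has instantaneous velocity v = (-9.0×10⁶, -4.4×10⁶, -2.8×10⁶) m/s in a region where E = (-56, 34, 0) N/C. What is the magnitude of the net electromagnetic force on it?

|F| ≈ 3.14×10⁻¹⁷ N

Only an electric field acts, so F = qE = (4.8×10⁻¹⁹ C)·(-56.0, 34.0, 0) = (-2.69×10⁻¹⁷, 1.63×10⁻¹⁷, 0) N.
|F| = 3.14×10⁻¹⁷ N.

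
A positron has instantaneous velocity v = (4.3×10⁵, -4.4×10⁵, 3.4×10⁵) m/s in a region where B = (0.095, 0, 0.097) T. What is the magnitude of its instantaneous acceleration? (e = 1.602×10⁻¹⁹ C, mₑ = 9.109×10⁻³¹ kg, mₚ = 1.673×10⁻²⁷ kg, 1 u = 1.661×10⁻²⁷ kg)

|a| ≈ 1.06×10¹⁶ m/s²

v×B = (-4.27×10⁴, -9410, 4.18×10⁴) N/C.
F = q v×B = (1.602×10⁻¹⁹ C)·(-4.27×10⁴, -9410, 4.18×10⁴) = (-6.84×10⁻¹⁵, -1.51×10⁻¹⁵, 6.70×10⁻¹⁵) N.
|a| = |F|/m = 9.688×10⁻¹⁵/9.109×10⁻³¹ ≈ 1.06×10¹⁶ m/s².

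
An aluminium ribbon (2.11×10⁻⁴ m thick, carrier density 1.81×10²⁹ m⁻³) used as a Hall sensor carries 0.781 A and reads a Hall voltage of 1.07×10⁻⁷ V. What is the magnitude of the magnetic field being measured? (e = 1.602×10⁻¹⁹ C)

B ≈ 0.838 T

From V_H = IB/(n e t), B = V_H n e t / I.
B = (1.07×10⁻⁷)(1.81×10²⁹)(1.602×10⁻¹⁹)(2.11×10⁻⁴)/0.781 ≈ 0.838 T.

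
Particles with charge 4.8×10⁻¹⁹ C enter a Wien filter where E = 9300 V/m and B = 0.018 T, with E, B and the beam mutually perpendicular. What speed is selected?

Zero net Lorentz force requires |qE| = |q v×B|, i.e. E = vB.
v = E/B = 9300/0.018 = 5.2×10⁵ m/s.

v = 5.2×10⁵ m/s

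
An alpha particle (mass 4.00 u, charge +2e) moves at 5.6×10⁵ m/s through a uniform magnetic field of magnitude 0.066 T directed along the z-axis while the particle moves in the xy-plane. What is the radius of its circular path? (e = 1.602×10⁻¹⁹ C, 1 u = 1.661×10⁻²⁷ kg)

r ≈ 0.18 m

The magnetic force provides the centripetal force: |q|vB = mv²/r.
r = mv/(|q|B) = (6.644×10⁻²⁷)(5.6×10⁵)/((3.204×10⁻¹⁹)(0.066)) ≈ 0.18 m.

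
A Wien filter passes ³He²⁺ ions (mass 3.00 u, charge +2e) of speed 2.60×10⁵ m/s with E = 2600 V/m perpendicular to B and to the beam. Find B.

Balance of forces in the selector: qE = qvB ⇒ B = E/v.
B = 2600/2.60×10⁵ = 0.0100 T.

B = 0.0100 T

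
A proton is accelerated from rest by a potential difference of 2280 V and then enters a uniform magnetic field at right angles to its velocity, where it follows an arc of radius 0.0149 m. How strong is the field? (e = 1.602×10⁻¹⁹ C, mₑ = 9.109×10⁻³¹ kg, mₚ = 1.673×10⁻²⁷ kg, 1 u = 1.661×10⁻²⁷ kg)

v = √(2|q|V/m) = √(2·1.602×10⁻¹⁹·2280/1.673×10⁻²⁷) ≈ 6.608×10⁵ m/s.
B = mv/(|q|r) = (1.673×10⁻²⁷)(6.608×10⁵)/((1.602×10⁻¹⁹)(0.0149)) ≈ 0.463 T.

B ≈ 0.463 T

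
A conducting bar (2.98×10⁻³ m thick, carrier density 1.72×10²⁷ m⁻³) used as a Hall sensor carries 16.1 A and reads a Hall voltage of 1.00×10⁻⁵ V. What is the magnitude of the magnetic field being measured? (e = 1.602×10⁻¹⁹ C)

From V_H = IB/(n e t), B = V_H n e t / I.
B = (1.00×10⁻⁵)(1.72×10²⁷)(1.602×10⁻¹⁹)(2.98×10⁻³)/16.1 ≈ 0.510 T.

B ≈ 0.510 T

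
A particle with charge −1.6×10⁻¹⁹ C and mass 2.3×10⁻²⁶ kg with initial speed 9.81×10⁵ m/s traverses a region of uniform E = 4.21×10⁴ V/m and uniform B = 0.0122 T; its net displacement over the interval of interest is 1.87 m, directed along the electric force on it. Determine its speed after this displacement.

B does no work; ΔKE = |q|E d.
½mv_f² = ½mv₀² + |q|Ed = ½(2.3×10⁻²⁶)(9.81×10⁵)² + (1.6×10⁻¹⁹)(4.21×10⁴)(1.87) ≈ 1.107×10⁻¹⁴ J + 1.260×10⁻¹⁴ J ≈ 2.366×10⁻¹⁴ J.
v_f = √(2·2.366×10⁻¹⁴/2.3×10⁻²⁶) ≈ 1.43×10⁶ m/s.

v_f ≈ 1.43×10⁶ m/s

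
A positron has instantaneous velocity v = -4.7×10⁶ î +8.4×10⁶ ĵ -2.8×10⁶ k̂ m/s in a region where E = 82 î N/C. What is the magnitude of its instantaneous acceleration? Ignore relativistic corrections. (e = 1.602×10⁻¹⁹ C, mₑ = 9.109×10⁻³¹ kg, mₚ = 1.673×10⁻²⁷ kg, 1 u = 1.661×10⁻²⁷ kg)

|a| ≈ 1.44×10¹³ m/s²

Only an electric field acts, so F = qE = (1.602×10⁻¹⁹ C)·(82.0, 0, 0) = (1.31×10⁻¹⁷, 0, 0) N.
|a| = |F|/m = 1.314×10⁻¹⁷/9.109×10⁻³¹ ≈ 1.44×10¹³ m/s².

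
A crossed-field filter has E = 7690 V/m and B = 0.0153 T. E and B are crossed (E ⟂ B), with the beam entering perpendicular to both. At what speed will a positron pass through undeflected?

For undeflected motion the electric and magnetic forces balance: qE = qvB.
v = E/B = 7690/0.0153 = 5.03×10⁵ m/s.

v = 5.03×10⁵ m/s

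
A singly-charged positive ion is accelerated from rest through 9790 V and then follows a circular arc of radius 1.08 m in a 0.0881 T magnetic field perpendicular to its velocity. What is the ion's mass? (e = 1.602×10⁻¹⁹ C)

m ≈ 7.41×10⁻²⁶ kg

Combine |q|V = ½mv² and r = mv/(|q|B): eliminate v to get m = qB²r²/(2V).
m = (1.602×10⁻¹⁹)(0.0881)²(1.08)²/(2·9790) ≈ 7.41×10⁻²⁶ kg.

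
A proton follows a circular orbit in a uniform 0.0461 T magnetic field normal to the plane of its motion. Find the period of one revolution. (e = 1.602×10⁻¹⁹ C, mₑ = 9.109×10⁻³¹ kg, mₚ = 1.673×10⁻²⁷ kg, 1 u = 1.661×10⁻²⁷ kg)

The cyclotron period depends only on m, q, B: T = 2πm/(|q|B).
T = 2π(1.673×10⁻²⁷)/((1.602×10⁻¹⁹)(0.0461)) ≈ 1.42×10⁻⁶ s.

T ≈ 1.42×10⁻⁶ s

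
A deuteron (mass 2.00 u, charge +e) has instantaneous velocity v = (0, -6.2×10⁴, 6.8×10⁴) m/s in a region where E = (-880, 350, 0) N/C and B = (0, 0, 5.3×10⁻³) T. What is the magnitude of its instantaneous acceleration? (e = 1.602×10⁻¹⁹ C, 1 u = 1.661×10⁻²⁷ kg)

|a| ≈ 6.07×10¹⁰ m/s²

v×B = (-329, 0, 0) N/C.
E + v×B = (-1210, 350, 0) N/C.
F = q(E + v×B) = (1.602×10⁻¹⁹ C)·(-1210, 350, 0) = (-1.94×10⁻¹⁶, 5.61×10⁻¹⁷, 0) N.
|a| = |F|/m = 2.016×10⁻¹⁶/3.322×10⁻²⁷ ≈ 6.07×10¹⁰ m/s².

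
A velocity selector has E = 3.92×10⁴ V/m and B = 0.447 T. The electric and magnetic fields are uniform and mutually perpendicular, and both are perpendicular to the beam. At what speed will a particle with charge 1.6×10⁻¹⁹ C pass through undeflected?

Straight-line motion ⇒ electric and magnetic forces cancel, so E = vB.
v = E/B = 3.92×10⁴/0.447 = 8.77×10⁴ m/s.

v = 8.77×10⁴ m/s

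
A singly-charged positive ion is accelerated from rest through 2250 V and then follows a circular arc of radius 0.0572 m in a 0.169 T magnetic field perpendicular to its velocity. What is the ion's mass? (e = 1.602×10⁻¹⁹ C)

Combine |q|V = ½mv² and r = mv/(|q|B): eliminate v to get m = qB²r²/(2V).
m = (1.602×10⁻¹⁹)(0.169)²(0.0572)²/(2·2250) ≈ 3.33×10⁻²⁷ kg.

m ≈ 3.33×10⁻²⁷ kg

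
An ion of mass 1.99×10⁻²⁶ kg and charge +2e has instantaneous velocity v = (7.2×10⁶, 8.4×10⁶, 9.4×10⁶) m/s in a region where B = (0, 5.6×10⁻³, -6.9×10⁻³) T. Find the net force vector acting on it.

F ≈ (-3.54×10⁻¹⁴, 1.59×10⁻¹⁴, 1.29×10⁻¹⁴) N

v×B = (-1.11×10⁵, 4.97×10⁴, 4.03×10⁴) N/C.
F = q v×B = (3.204×10⁻¹⁹ C)·(-1.11×10⁵, 4.97×10⁴, 4.03×10⁴) = (-3.54×10⁻¹⁴, 1.59×10⁻¹⁴, 1.29×10⁻¹⁴) N.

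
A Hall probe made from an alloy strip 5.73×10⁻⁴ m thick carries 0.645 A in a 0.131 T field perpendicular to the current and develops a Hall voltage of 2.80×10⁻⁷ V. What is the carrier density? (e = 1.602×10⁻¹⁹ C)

n ≈ 3.29×10²⁷ m⁻³

From V_H = IB/(n e t), n = IB/(V_H e t).
n = (0.645)(0.131)/((2.80×10⁻⁷)(1.602×10⁻¹⁹)(5.73×10⁻⁴)) ≈ 3.29×10²⁷ m⁻³.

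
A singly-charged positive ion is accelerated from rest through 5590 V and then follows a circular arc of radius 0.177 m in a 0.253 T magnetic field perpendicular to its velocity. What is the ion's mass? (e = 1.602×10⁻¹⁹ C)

m ≈ 2.87×10⁻²⁶ kg

Combine |q|V = ½mv² and r = mv/(|q|B): eliminate v to get m = qB²r²/(2V).
m = (1.602×10⁻¹⁹)(0.253)²(0.177)²/(2·5590) ≈ 2.87×10⁻²⁶ kg.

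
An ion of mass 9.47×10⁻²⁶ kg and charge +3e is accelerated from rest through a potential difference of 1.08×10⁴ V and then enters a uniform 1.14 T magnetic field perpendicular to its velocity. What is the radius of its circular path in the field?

Acceleration: |q|V = ½mv² ⇒ v = √(2|q|V/m) = √(2·4.806×10⁻¹⁹·1.08×10⁴/9.47×10⁻²⁶) ≈ 3.311×10⁵ m/s.
In the field: r = mv/(|q|B) = (9.47×10⁻²⁶)(3.311×10⁵)/((4.806×10⁻¹⁹)(1.14)) ≈ 0.0572 m.

r ≈ 0.0572 m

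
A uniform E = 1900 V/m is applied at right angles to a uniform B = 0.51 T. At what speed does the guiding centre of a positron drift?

v_d ≈ 3700 m/s

The steady drift has the magnetic force balancing the electric force, so v_d = E/B.
v_d = 1900/0.51 = 3700 m/s.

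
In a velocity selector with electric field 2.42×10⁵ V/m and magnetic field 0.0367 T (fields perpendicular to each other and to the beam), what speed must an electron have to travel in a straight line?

v = 6.59×10⁶ m/s

For undeflected motion the electric and magnetic forces balance: qE = qvB.
v = E/B = 2.42×10⁵/0.0367 = 6.59×10⁶ m/s.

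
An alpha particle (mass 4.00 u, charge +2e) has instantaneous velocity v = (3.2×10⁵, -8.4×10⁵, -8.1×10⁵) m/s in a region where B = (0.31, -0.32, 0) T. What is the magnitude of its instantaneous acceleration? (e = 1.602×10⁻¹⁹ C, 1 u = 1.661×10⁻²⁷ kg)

v×B = (-2.59×10⁵, -2.51×10⁵, 1.58×10⁵) N/C.
F = q v×B = (3.204×10⁻¹⁹ C)·(-2.59×10⁵, -2.51×10⁵, 1.58×10⁵) = (-8.30×10⁻¹⁴, -8.05×10⁻¹⁴, 5.06×10⁻¹⁴) N.
|a| = |F|/m = 1.262×10⁻¹³/6.644×10⁻²⁷ ≈ 1.90×10¹³ m/s².

|a| ≈ 1.90×10¹³ m/s²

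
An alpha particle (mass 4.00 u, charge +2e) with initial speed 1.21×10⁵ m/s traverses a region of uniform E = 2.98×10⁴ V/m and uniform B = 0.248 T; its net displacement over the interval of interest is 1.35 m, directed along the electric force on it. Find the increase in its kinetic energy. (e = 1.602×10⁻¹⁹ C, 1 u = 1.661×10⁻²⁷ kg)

The magnetic force is always ⟂ v and does no work; only the electric force changes KE.
ΔKE = F_E · d = |q|E d = (3.204×10⁻¹⁹)(2.98×10⁴)(1.35) ≈ 1.29×10⁻¹⁴ J.

ΔKE ≈ 1.29×10⁻¹⁴ J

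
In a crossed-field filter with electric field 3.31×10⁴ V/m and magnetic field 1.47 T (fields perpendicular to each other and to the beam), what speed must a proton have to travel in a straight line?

v = 2.25×10⁴ m/s

For undeflected motion the electric and magnetic forces balance: qE = qvB.
v = E/B = 3.31×10⁴/1.47 = 2.25×10⁴ m/s.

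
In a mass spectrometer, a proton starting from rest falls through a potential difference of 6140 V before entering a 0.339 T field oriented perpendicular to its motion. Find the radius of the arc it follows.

r ≈ 0.0334 m

Acceleration: |q|V = ½mv² ⇒ v = √(2|q|V/m) = √(2·1.602×10⁻¹⁹·6140/1.673×10⁻²⁷) ≈ 1.084×10⁶ m/s.
In the field: r = mv/(|q|B) = (1.673×10⁻²⁷)(1.084×10⁶)/((1.602×10⁻¹⁹)(0.339)) ≈ 0.0334 m.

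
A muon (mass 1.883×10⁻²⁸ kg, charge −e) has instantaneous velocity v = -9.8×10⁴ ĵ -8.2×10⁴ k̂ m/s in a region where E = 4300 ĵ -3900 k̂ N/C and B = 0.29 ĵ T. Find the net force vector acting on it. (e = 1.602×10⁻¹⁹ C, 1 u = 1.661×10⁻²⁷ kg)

v×B = (2.38×10⁴, 0, 0) N/C.
E + v×B = (2.38×10⁴, 4300, -3900) N/C.
F = q(E + v×B) = (−1.602×10⁻¹⁹ C)·(2.38×10⁴, 4300, -3900) = (-3.81×10⁻¹⁵, -6.89×10⁻¹⁶, 6.25×10⁻¹⁶) N.

F ≈ (-3.81×10⁻¹⁵, -6.89×10⁻¹⁶, 6.25×10⁻¹⁶) N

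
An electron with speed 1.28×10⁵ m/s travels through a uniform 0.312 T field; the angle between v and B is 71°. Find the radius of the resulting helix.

r ≈ 2.21×10⁻⁶ m

v⊥ = v sinθ = 1.28×10⁵·sin71° ≈ 1.210×10⁵ m/s.
r = m v⊥/(|q|B) = (9.109×10⁻³¹)(1.210×10⁵)/((1.602×10⁻¹⁹)(0.312)) ≈ 2.21×10⁻⁶ m.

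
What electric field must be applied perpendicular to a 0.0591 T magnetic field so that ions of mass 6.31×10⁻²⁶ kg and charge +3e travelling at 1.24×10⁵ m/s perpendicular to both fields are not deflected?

E = 7330 V/m

For straight-line motion qE = qvB, so E = vB.
E = 1.24×10⁵ × 0.0591 = 7330 V/m.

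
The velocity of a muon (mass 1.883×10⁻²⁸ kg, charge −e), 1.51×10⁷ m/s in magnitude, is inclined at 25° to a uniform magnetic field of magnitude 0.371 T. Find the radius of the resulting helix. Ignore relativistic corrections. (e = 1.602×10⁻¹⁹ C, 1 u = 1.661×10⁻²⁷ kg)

r ≈ 0.0202 m

v⊥ = v sinθ = 1.51×10⁷·sin25° ≈ 6.382×10⁶ m/s.
r = m v⊥/(|q|B) = (1.883×10⁻²⁸)(6.382×10⁶)/((1.602×10⁻¹⁹)(0.371)) ≈ 0.0202 m.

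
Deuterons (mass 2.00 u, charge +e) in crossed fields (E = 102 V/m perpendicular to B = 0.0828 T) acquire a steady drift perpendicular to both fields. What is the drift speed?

In crossed fields the guiding centre drifts at v_d = |E×B|/B² = E/B, independent of charge and mass.
v_d = 102/0.0828 = 1230 m/s.

v_d ≈ 1230 m/s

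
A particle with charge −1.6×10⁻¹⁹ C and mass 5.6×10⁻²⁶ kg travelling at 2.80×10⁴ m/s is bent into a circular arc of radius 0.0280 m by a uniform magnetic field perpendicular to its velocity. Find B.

B ≈ 0.350 T

From |q|vB = mv²/r, B = mv/(|q|r).
B = (5.6×10⁻²⁶)(2.80×10⁴)/((1.6×10⁻¹⁹)(0.0280)) ≈ 0.350 T.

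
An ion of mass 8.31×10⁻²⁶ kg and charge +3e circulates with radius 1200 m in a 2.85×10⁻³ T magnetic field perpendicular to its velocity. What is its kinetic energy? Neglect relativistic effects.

KE ≈ 1.01×10⁸ eV

v = |q|Br/m, then KE = ½mv² = (qBr)²/(2m).
v = (4.806×10⁻¹⁹)(2.85×10⁻³)(1200)/8.31×10⁻²⁶ ≈ 1.978×10⁷ m/s.
KE = ½(8.31×10⁻²⁶)(1.978×10⁷)² ≈ 1.63×10⁻¹¹ J = 1.01×10⁸ eV.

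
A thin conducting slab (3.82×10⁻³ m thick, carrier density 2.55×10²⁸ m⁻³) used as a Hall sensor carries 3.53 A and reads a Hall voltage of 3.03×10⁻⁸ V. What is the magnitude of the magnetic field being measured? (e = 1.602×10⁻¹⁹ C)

B ≈ 0.134 T

From V_H = IB/(n e t), B = V_H n e t / I.
B = (3.03×10⁻⁸)(2.55×10²⁸)(1.602×10⁻¹⁹)(3.82×10⁻³)/3.53 ≈ 0.134 T.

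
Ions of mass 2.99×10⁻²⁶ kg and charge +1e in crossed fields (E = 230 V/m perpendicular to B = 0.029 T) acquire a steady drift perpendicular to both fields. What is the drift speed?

v_d ≈ 7900 m/s

The steady drift has the magnetic force balancing the electric force, so v_d = E/B.
v_d = 230/0.029 = 7900 m/s.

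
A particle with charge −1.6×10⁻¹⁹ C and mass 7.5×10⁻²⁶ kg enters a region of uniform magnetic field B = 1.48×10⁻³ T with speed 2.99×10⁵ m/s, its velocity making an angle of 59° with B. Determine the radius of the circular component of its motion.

r ≈ 81.2 m

v⊥ = v sinθ = 2.99×10⁵·sin59° ≈ 2.563×10⁵ m/s.
r = m v⊥/(|q|B) = (7.5×10⁻²⁶)(2.563×10⁵)/((1.6×10⁻¹⁹)(1.48×10⁻³)) ≈ 81.2 m.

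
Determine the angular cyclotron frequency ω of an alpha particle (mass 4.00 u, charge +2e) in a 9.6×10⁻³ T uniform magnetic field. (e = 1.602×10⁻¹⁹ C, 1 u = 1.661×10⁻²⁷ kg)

ω = |q|B/m.
ω = (3.204×10⁻¹⁹)(9.6×10⁻³)/6.644×10⁻²⁷ ≈ 4.6×10⁵ rad/s.

ω ≈ 4.6×10⁵ rad/s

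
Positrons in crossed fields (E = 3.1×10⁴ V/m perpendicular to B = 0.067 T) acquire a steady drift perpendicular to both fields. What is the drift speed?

v_d ≈ 4.6×10⁵ m/s

In crossed fields the guiding centre drifts at v_d = |E×B|/B² = E/B, independent of charge and mass.
v_d = 3.1×10⁴/0.067 = 4.6×10⁵ m/s.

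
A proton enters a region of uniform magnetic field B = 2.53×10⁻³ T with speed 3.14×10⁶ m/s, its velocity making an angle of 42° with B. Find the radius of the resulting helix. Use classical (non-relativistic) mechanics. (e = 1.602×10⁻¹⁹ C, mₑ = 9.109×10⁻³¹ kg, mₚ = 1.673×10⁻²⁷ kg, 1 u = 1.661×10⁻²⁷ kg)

r ≈ 8.67 m

v⊥ = v sinθ = 3.14×10⁶·sin42° ≈ 2.101×10⁶ m/s.
r = m v⊥/(|q|B) = (1.673×10⁻²⁷)(2.101×10⁶)/((1.602×10⁻¹⁹)(2.53×10⁻³)) ≈ 8.67 m.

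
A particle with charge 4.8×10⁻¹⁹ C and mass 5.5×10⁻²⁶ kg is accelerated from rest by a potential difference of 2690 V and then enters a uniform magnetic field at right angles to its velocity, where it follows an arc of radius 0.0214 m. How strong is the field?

v = √(2|q|V/m) = √(2·4.8×10⁻¹⁹·2690/5.5×10⁻²⁶) ≈ 2.167×10⁵ m/s.
B = mv/(|q|r) = (5.5×10⁻²⁶)(2.167×10⁵)/((4.8×10⁻¹⁹)(0.0214)) ≈ 1.16 T.

B ≈ 1.16 T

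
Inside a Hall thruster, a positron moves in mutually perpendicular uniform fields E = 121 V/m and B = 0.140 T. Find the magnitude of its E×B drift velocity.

The E×B drift speed is v_d = E/B.
v_d = 121/0.140 = 864 m/s.

v_d ≈ 864 m/s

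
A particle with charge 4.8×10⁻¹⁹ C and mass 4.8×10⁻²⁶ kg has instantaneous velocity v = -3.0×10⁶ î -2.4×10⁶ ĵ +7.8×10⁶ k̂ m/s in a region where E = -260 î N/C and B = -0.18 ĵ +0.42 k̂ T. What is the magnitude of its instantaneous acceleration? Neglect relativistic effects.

v×B = (3.96×10⁵, 1.26×10⁶, 5.40×10⁵) N/C.
E + v×B = (3.96×10⁵, 1.26×10⁶, 5.40×10⁵) N/C.
F = q(E + v×B) = (4.8×10⁻¹⁹ C)·(3.96×10⁵, 1.26×10⁶, 5.40×10⁵) = (1.90×10⁻¹³, 6.05×10⁻¹³, 2.59×10⁻¹³) N.
|a| = |F|/m = 6.849×10⁻¹³/4.8×10⁻²⁶ ≈ 1.43×10¹³ m/s².

|a| ≈ 1.43×10¹³ m/s²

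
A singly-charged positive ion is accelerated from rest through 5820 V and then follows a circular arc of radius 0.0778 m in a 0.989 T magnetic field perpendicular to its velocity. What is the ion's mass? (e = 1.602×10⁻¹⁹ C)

m ≈ 8.15×10⁻²⁶ kg

Combine |q|V = ½mv² and r = mv/(|q|B): eliminate v to get m = qB²r²/(2V).
m = (1.602×10⁻¹⁹)(0.989)²(0.0778)²/(2·5820) ≈ 8.15×10⁻²⁶ kg.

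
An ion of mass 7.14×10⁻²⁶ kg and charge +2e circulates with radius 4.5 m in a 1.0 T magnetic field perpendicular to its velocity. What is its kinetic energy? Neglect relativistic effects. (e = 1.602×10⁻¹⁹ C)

KE ≈ 1.5×10⁻¹¹ J

v = |q|Br/m, then KE = ½mv² = (qBr)²/(2m).
v = (3.204×10⁻¹⁹)(1.0)(4.5)/7.14×10⁻²⁶ ≈ 2.019×10⁷ m/s.
KE = ½(7.14×10⁻²⁶)(2.019×10⁷)² ≈ 1.5×10⁻¹¹ J.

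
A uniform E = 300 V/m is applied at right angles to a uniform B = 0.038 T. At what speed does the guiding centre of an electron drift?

v_d ≈ 7900 m/s

The steady drift has the magnetic force balancing the electric force, so v_d = E/B.
v_d = 300/0.038 = 7900 m/s.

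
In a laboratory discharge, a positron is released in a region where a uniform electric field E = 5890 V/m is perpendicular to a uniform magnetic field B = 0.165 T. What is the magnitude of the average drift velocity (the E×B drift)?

The steady drift has the magnetic force balancing the electric force, so v_d = E/B.
v_d = 5890/0.165 = 3.57×10⁴ m/s.

v_d ≈ 3.57×10⁴ m/s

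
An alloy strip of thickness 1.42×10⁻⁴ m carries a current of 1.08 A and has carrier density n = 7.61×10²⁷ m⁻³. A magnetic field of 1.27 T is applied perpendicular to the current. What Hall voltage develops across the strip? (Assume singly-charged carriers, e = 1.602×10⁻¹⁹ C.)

V_H = IB/(n e t).
V_H = (1.08)(1.27)/((7.61×10²⁷)(1.602×10⁻¹⁹)(1.42×10⁻⁴)) ≈ 7.92×10⁻⁶ V.

V_H ≈ 7.92×10⁻⁶ V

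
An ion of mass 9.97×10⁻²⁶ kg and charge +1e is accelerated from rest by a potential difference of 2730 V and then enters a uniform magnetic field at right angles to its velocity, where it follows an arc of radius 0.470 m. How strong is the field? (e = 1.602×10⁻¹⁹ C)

v = √(2|q|V/m) = √(2·1.602×10⁻¹⁹·2730/9.97×10⁻²⁶) ≈ 9.367×10⁴ m/s.
B = mv/(|q|r) = (9.97×10⁻²⁶)(9.367×10⁴)/((1.602×10⁻¹⁹)(0.470)) ≈ 0.124 T.

B ≈ 0.124 T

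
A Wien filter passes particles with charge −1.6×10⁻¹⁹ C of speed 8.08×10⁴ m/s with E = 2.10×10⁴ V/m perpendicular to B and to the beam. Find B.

B = 0.260 T

Balance of forces in the selector: qE = qvB ⇒ B = E/v.
B = 2.10×10⁴/8.08×10⁴ = 0.260 T.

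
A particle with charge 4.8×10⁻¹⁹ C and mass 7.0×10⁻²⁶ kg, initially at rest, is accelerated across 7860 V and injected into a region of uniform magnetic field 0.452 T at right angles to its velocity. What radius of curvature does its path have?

Acceleration: |q|V = ½mv² ⇒ v = √(2|q|V/m) = √(2·4.8×10⁻¹⁹·7860/7.0×10⁻²⁶) ≈ 3.283×10⁵ m/s.
In the field: r = mv/(|q|B) = (7.0×10⁻²⁶)(3.283×10⁵)/((4.8×10⁻¹⁹)(0.452)) ≈ 0.106 m.

r ≈ 0.106 m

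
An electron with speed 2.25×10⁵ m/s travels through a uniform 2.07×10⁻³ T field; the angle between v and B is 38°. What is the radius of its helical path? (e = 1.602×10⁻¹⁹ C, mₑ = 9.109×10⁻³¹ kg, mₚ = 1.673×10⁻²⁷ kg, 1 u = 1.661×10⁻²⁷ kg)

r ≈ 3.81×10⁻⁴ m

v⊥ = v sinθ = 2.25×10⁵·sin38° ≈ 1.385×10⁵ m/s.
r = m v⊥/(|q|B) = (9.109×10⁻³¹)(1.385×10⁵)/((1.602×10⁻¹⁹)(2.07×10⁻³)) ≈ 3.81×10⁻⁴ m.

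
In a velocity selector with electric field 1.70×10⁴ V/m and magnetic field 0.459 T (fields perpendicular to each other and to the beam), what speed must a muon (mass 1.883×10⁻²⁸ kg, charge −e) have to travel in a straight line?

v = 3.70×10⁴ m/s

For undeflected motion the electric and magnetic forces balance: qE = qvB.
v = E/B = 1.70×10⁴/0.459 = 3.70×10⁴ m/s.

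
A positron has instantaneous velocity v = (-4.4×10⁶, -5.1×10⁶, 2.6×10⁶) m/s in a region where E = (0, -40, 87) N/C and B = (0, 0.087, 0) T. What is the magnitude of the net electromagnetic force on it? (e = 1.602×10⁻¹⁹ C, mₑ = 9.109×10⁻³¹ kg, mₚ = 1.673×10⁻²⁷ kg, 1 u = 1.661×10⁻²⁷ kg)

v×B = (-2.26×10⁵, 0, -3.83×10⁵) N/C.
E + v×B = (-2.26×10⁵, -40.0, -3.83×10⁵) N/C.
F = q(E + v×B) = (1.602×10⁻¹⁹ C)·(-2.26×10⁵, -40.0, -3.83×10⁵) = (-3.62×10⁻¹⁴, -6.41×10⁻¹⁸, -6.13×10⁻¹⁴) N.
|F| = 7.12×10⁻¹⁴ N.

|F| ≈ 7.12×10⁻¹⁴ N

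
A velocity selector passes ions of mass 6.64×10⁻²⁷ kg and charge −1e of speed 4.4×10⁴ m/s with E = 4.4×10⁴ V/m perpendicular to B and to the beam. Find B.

B = 1.0 T

Balance of forces in the selector: qE = qvB ⇒ B = E/v.
B = 4.4×10⁴/4.4×10⁴ = 1.0 T.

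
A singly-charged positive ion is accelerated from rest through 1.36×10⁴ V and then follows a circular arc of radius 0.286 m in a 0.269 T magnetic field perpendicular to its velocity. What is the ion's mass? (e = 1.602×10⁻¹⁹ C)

Combine |q|V = ½mv² and r = mv/(|q|B): eliminate v to get m = qB²r²/(2V).
m = (1.602×10⁻¹⁹)(0.269)²(0.286)²/(2·1.36×10⁴) ≈ 3.49×10⁻²⁶ kg.

m ≈ 3.49×10⁻²⁶ kg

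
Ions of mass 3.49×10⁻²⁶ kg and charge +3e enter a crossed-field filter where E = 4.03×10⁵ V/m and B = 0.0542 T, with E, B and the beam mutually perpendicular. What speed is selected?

Straight-line motion ⇒ electric and magnetic forces cancel, so E = vB.
v = E/B = 4.03×10⁵/0.0542 = 7.44×10⁶ m/s.
The result is independent of the particle's charge and mass.

v = 7.44×10⁶ m/s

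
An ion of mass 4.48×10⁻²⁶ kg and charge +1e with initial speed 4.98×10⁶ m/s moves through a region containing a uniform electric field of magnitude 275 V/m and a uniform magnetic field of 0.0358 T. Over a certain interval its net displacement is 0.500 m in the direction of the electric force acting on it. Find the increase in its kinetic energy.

ΔKE ≈ 2.20×10⁻¹⁷ J

The magnetic force is always ⟂ v and does no work; only the electric force changes KE.
ΔKE = F_E · d = |q|E d = (1.602×10⁻¹⁹)(275)(0.500) ≈ 2.20×10⁻¹⁷ J.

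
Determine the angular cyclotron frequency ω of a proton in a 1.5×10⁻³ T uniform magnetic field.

ω = |q|B/m.
ω = (1.602×10⁻¹⁹)(1.5×10⁻³)/1.673×10⁻²⁷ ≈ 1.4×10⁵ rad/s.

ω ≈ 1.4×10⁵ rad/s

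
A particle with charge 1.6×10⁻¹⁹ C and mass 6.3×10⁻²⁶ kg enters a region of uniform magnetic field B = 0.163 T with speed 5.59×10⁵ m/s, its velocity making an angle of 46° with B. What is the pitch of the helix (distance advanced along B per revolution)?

p ≈ 5.89 m

v∥ = v cosθ = 5.59×10⁵·cos46° ≈ 3.883×10⁵ m/s.
T = 2πm/(|q|B) = 2π(6.3×10⁻²⁶)/((1.6×10⁻¹⁹)(0.163)) ≈ 1.518×10⁻⁵ s.
pitch = v∥ T = (3.883×10⁵)(1.518×10⁻⁵) ≈ 5.89 m.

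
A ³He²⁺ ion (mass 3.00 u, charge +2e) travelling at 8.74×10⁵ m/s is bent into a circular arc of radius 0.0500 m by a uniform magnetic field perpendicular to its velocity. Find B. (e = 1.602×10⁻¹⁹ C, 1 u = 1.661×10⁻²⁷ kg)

From |q|vB = mv²/r, B = mv/(|q|r).
B = (4.983×10⁻²⁷)(8.74×10⁵)/((3.204×10⁻¹⁹)(0.0500)) ≈ 0.272 T.

B ≈ 0.272 T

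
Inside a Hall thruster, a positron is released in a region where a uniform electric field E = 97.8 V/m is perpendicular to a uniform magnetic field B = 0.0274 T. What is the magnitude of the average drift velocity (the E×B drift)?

v_d ≈ 3570 m/s

The E×B drift speed is v_d = E/B.
v_d = 97.8/0.0274 = 3570 m/s.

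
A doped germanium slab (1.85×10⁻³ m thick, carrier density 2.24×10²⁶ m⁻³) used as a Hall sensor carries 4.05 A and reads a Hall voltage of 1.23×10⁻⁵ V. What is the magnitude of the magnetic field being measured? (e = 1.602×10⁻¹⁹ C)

B ≈ 0.202 T

From V_H = IB/(n e t), B = V_H n e t / I.
B = (1.23×10⁻⁵)(2.24×10²⁶)(1.602×10⁻¹⁹)(1.85×10⁻³)/4.05 ≈ 0.202 T.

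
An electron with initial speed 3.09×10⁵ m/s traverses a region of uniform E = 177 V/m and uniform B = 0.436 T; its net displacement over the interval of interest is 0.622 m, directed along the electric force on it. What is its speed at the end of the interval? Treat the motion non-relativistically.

v_f ≈ 6.23×10⁶ m/s

B does no work; ΔKE = |q|E d.
½mv_f² = ½mv₀² + |q|Ed = ½(9.109×10⁻³¹)(3.09×10⁵)² + (1.602×10⁻¹⁹)(177)(0.622) ≈ 4.349×10⁻²⁰ J + 1.764×10⁻¹⁷ J ≈ 1.768×10⁻¹⁷ J.
v_f = √(2·1.768×10⁻¹⁷/9.109×10⁻³¹) ≈ 6.23×10⁶ m/s.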